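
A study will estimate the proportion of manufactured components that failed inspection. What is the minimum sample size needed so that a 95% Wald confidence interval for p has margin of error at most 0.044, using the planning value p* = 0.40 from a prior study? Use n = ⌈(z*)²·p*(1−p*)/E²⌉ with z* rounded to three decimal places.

n = 477

The 95% critical value is z* = 1.960.
p*(1−p*) = 0.40·0.60 = 0.2400.
Required n before rounding: 3.841600 × 0.2400 / 0.044² = 476.231.
⌈476.231⌉ = 477.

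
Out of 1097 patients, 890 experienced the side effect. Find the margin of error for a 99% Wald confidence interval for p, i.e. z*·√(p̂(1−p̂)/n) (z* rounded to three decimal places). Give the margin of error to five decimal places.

p̂ = 890/1097 = 0.81130.
SE(p̂) = √(0.81130·0.18870/1097) = 0.011813.
z* = 2.576 at the 99% level.
Margin of error = z*·SE = 2.576 × 0.011813 = 0.03043.

ME = 0.03043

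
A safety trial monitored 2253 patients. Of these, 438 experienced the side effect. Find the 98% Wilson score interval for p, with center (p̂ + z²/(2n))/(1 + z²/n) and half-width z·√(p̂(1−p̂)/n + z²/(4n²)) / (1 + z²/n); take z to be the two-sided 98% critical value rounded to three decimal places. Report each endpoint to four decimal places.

p̂ = 438/2253 = 0.19441; z = 2.326, so z² = 5.410276.
Denominator 1 + z²/n = 1 + 5.410276/2253 = 1.002401.
Adjusted center: (0.19441 + z²/(2n))/1.002401 = 0.19514.
Radicand: p̂(1−p̂)/n + z²/(4n²) = 0.000069513 + 0.000000266 = 0.000069779.
Half-width = z·√(radicand)/denom = 2.326·0.008353/1.002401 = 0.01938.
So the interval runs from 0.1758 to 0.2145.

(0.1758, 0.2145)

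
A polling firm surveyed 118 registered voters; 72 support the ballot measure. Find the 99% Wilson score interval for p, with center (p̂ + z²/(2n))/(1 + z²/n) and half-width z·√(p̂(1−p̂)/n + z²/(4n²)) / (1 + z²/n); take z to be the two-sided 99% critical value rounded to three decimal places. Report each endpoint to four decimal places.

p̂ = 72/118 = 0.61017; z = 2.576, so z² = 6.635776.
Denominator 1 + z²/n = 1 + 6.635776/118 = 1.056235.
Adjusted center: (0.61017 + z²/(2n))/1.056235 = 0.60430.
Radicand: p̂(1−p̂)/n + z²/(4n²) = 0.002015785 + 0.000119143 = 0.002134928.
Half-width = 2.576·√0.002134928/1.056235 = 0.11269.
CI: 0.60430 ± 0.11269 = (0.4916, 0.7170).

(0.4916, 0.7170)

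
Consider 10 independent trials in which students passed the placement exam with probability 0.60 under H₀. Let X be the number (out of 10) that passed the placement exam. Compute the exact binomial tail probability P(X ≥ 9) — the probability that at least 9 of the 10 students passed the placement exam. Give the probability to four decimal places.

P = 0.0464

X is binomial with n = 10 and p = 0.60.
P(X ≥ 9) = C(10,9)·0.60^9·0.40^1 + C(10,10)·0.60^10·0.40^0.
= 0.040311 + 0.006047 = 0.0464.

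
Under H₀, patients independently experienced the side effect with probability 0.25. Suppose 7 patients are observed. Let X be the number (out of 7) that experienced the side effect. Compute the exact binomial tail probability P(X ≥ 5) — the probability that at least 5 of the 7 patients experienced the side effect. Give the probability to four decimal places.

P = 0.0129

X ~ Binomial(n=7, p=0.25).
P(X ≥ 5) = C(7,5)·0.25^5·0.75^2 + C(7,6)·0.25^6·0.75^1 + C(7,7)·0.25^7·0.75^0.
= 0.011536 + 0.001282 + 0.000061 = 0.0129.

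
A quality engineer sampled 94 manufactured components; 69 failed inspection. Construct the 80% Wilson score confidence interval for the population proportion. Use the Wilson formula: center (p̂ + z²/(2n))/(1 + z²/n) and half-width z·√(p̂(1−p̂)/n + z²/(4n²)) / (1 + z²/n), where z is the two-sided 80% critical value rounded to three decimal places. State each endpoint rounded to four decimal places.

(0.6720, 0.7881)

p̂ = 69/94 = 0.73404; z = 1.282, so z² = 1.643524.
1 + z²/n = 1.017484.
Center = (0.73404 + 0.008742)/1.017484 = 0.73002.
Radicand: p̂(1−p̂)/n + z²/(4n²) = 0.002076852 + 0.000046501 = 0.002123353.
Half-width = z·√(radicand)/denom = 1.282·0.046080/1.017484 = 0.05806.
So the interval runs from 0.6720 to 0.7881.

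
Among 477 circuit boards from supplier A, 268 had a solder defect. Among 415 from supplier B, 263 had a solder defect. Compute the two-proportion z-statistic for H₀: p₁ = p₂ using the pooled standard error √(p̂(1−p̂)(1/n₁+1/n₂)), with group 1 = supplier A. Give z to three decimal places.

z = -2.182

p̂₁ = 268/477 = 0.56184, p̂₂ = 263/415 = 0.63373.
Pooling: p̂ = 531/892 = 0.59529.
SE = √[p̂(1−p̂)(1/n₁+1/n₂)] = √[0.59529·0.40471·(1/477+1/415)] ≈ 0.032948.
z = (p̂₁ − p̂₂)/SE = (0.56184 − 0.63373)/0.032948 = -0.07189/0.032948 = -2.182.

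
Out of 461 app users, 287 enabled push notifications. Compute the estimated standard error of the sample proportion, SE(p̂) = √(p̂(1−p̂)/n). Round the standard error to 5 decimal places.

p̂ = 287/461 = 0.62256.
p̂(1−p̂) = 0.234979.
SE = √(0.234979/461) = √0.000509716 = 0.02258.

SE = 0.02258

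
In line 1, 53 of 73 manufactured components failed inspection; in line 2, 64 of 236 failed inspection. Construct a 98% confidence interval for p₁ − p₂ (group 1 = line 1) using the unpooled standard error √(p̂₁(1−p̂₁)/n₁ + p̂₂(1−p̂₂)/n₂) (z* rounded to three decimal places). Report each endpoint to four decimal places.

(0.3160, 0.5937)

p̂₁ = 53/73 = 0.72603, p̂₂ = 64/236 = 0.27119; p̂₁ − p̂₂ = 0.45484.
SE = √(0.002724817 + 0.000837476) = √0.003562293 = 0.059685.
z* = 2.326 at the 98% level. Margin of error = 0.13883.
CI: 0.45484 ± 0.13883 = (0.3160, 0.5937).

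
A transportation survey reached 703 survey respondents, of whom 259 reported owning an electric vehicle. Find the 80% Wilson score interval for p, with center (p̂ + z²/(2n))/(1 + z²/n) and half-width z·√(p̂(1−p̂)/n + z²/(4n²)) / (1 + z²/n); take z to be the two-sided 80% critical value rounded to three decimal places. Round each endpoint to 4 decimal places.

Here p̂ = 259/703 = 0.36842 and z = 1.282 (z² = 1.643524).
Denominator 1 + z²/n = 1 + 1.643524/703 = 1.002338.
Center = (0.36842 + 0.001169)/1.002338 = 0.36873.
Radicand: p̂(1−p̂)/n + z²/(4n²) = 0.000330991 + 0.000000831 = 0.000331822.
Half-width = z·√(radicand)/denom = 1.282·0.018216/1.002338 = 0.02330.
Interval: 0.36873 ± 0.02330 → (0.3454, 0.3920).

(0.3454, 0.3920)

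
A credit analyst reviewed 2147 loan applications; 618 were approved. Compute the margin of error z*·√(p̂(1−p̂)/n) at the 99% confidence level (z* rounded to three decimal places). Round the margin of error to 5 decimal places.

ME = 0.02517

The sample proportion is 618/2147 = 0.28784.
SE = √(p̂(1−p̂)/n) = √(0.204990/2147) = 0.009771.
z* = 2.576 at the 99% level.
Margin of error = z*·SE = 2.576 × 0.009771 = 0.02517.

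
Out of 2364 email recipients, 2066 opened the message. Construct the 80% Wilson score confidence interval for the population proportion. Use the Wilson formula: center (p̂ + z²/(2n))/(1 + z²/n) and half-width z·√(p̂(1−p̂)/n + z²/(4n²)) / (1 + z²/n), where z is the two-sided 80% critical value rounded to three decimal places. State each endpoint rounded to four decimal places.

(0.8649, 0.8824)

Here p̂ = 2066/2364 = 0.87394 and z = 1.282 (z² = 1.643524).
Denominator 1 + z²/n = 1 + 1.643524/2364 = 1.000695.
Adjusted center: (0.87394 + z²/(2n))/1.000695 = 0.87368.
Radicand: p̂(1−p̂)/n + z²/(4n²) = 0.000046602 + 0.000000074 = 0.000046676.
Half-width = 1.282·√0.000046676/1.000695 = 0.00875.
Interval: 0.87368 ± 0.00875 → (0.8649, 0.8824).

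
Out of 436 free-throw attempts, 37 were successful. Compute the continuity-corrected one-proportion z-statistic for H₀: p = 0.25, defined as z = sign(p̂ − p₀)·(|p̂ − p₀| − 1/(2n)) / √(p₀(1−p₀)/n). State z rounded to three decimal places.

With x = 37 successes in n = 436, p̂ = 0.08486. p̂ − p₀ = -0.165138.
Continuity correction 1/(2n) = 1/872 = 0.001147.
Corrected numerator: |-0.165138| − 0.001147 = 0.163991.
Null standard error: √(0.25·0.75/436) = √0.000430046 = 0.020738.
z = −0.163991/0.020738 = -7.908.

z = -7.908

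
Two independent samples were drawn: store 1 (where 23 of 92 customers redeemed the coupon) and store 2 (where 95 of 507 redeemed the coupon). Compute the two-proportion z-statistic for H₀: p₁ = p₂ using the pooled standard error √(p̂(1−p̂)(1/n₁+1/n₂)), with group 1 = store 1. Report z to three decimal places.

Sample proportions: p̂₁ = 23/92 = 0.25000 and p̂₂ = 95/507 = 0.18738.
Pooling: p̂ = 118/599 = 0.19699.
Pooled SE = √[0.1581880·0.01284195] ≈ 0.045072.
z = 0.06262/0.045072 = 1.389.

z = 1.389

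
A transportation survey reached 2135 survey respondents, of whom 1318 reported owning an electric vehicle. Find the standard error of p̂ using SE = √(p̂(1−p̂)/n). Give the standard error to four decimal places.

SE = 0.0105

The sample proportion is 1318/2135 = 0.61733.
p̂(1−p̂) = 0.236234.
SE = √(0.236234/2135) = 0.0105.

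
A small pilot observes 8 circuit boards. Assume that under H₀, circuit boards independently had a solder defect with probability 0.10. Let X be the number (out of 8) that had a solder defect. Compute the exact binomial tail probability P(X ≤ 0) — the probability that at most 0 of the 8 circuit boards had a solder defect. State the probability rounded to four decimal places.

X ~ Binomial(n=8, p=0.10).
P(X ≤ 0) = C(8,0)·0.10^0·0.90^8.
= 0.430467 = 0.4305.

P = 0.4305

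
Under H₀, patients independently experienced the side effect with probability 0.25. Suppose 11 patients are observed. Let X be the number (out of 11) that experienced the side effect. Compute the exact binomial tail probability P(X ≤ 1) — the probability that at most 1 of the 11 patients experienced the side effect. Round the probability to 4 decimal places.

P = 0.1971

X is binomial with n = 11 and p = 0.25.
P(X ≤ 1) = C(11,0)·0.25^0·0.75^11 + C(11,1)·0.25^1·0.75^10.
= 0.042235 + 0.154862 = 0.1971.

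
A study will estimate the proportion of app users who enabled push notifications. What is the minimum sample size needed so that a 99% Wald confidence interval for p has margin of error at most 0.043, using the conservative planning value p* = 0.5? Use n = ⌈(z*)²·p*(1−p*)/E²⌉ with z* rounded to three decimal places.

z* = 2.576 at the 99% level.
p*(1−p*) = 0.2500.
(z*)²·p*(1−p*)/E² = 6.635776·0.2500/0.001849 = 897.211.
⌈897.211⌉ = 898.

n = 898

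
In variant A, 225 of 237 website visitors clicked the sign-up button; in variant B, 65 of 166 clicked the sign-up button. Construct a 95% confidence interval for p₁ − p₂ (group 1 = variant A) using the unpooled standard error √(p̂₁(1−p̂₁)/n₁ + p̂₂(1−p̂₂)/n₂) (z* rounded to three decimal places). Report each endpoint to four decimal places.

(0.4785, 0.6371)

p̂₁ = 0.94937, p̂₂ = 0.39157, so the observed difference is 0.55780.
SE = √(0.000202824 + 0.001435194) = √0.001638018 = 0.040472.
The 95% critical value is z* = 1.960. Margin of error = 0.07933.
So the interval runs from 0.4785 to 0.6371.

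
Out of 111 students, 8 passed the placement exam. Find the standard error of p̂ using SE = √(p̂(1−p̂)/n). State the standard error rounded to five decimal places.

p̂ = 8/111 = 0.07207.
p̂(1−p̂) = 0.066876.
Dividing by n and taking the root: √0.000602486 = 0.02455.

SE = 0.02455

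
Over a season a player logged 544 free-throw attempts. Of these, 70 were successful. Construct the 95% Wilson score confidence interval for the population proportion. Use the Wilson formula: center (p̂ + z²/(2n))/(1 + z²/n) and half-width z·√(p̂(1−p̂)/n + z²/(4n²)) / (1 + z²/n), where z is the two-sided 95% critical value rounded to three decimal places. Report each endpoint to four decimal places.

Here p̂ = 70/544 = 0.12868 and z = 1.960 (z² = 3.841600).
1 + z²/n = 1.007062.
Adjusted center: (0.12868 + z²/(2n))/1.007062 = 0.13128.
Radicand: p̂(1−p̂)/n + z²/(4n²) = 0.000206101 + 0.000003245 = 0.000209346.
Half-width = 1.960·√0.000209346/1.007062 = 0.02816.
CI: 0.13128 ± 0.02816 = (0.1031, 0.1594).

(0.1031, 0.1594)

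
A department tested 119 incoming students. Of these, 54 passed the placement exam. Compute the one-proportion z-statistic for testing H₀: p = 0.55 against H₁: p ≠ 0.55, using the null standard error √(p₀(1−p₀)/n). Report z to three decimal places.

Sample proportion p̂ = 54/119 = 0.45378.
Null standard error: √(0.55·0.45/119) = √0.002079832 = 0.045605.
z = (p̂ − p₀)/SE = (0.45378 − 0.55)/0.045605 = -2.110.

z = -2.110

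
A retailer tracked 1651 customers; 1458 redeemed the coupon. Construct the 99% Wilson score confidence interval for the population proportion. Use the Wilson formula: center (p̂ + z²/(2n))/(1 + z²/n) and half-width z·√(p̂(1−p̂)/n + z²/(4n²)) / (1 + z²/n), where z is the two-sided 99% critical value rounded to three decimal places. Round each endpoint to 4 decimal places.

Here p̂ = 1458/1651 = 0.88310 and z = 2.576 (z² = 6.635776).
Denominator 1 + z²/n = 1 + 6.635776/1651 = 1.004019.
Center = (0.88310 + 0.002010)/1.004019 = 0.88157.
Radicand: p̂(1−p̂)/n + z²/(4n²) = 0.000062528 + 0.000000609 = 0.000063137.
Half-width = 2.576·√0.000063137/1.004019 = 0.02039.
Interval: 0.88157 ± 0.02039 → (0.8612, 0.9020).

(0.8612, 0.9020)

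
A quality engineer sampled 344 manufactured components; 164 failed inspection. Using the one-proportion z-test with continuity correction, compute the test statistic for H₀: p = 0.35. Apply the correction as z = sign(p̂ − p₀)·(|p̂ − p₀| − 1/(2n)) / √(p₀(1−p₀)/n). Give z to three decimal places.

z = 4.872

p̂ = 164/344 = 0.47674. p̂ − p₀ = 0.126744.
Continuity correction 1/(2n) = 1/688 = 0.001453.
Corrected numerator: |0.126744| − 0.001453 = 0.125291.
SE₀ = √(0.35·0.65/344) = 0.025716.
z = (+)0.125291/0.025716 = 4.872.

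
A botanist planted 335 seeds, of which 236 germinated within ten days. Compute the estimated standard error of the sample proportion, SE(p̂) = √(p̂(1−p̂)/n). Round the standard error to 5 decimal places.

The sample proportion is 236/335 = 0.70448.
p̂(1−p̂) = 0.208188.
Dividing by n and taking the root: √0.000621457 = 0.02493.

SE = 0.02493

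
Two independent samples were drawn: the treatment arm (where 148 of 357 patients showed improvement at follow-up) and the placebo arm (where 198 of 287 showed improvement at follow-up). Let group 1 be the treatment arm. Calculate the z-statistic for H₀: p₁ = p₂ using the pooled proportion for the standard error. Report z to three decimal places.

z = -6.965

Sample proportions: p̂₁ = 148/357 = 0.41457 and p̂₂ = 198/287 = 0.68990.
Pooled p̂ = (148+198)/(357+287) = 346/644 = 0.53727.
Pooled SE = √[0.2486112·0.00628544] ≈ 0.039530.
z = (p̂₁ − p̂₂)/SE = (0.41457 − 0.68990)/0.039530 = -0.27533/0.039530 = -6.965.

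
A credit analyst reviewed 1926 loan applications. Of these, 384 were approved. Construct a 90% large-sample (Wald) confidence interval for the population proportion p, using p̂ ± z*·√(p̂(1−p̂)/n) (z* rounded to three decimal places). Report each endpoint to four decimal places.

The sample proportion is 384/1926 = 0.19938.
SE(p̂) = √(0.19938·0.80062/1926) = 0.009104.
z* = 1.645 at the 90% level.
Margin of error: 1.645 × 0.009104 = 0.01498.
CI: 0.19938 ± 0.01498 = (0.1844, 0.2144).

(0.1844, 0.2144)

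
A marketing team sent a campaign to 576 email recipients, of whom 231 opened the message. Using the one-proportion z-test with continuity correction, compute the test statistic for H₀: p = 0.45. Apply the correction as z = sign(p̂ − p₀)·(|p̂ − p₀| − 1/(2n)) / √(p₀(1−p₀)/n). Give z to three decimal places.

Sample proportion p̂ = 231/576 = 0.40104. p̂ − p₀ = -0.048958.
Continuity correction 1/(2n) = 1/1152 = 0.000868.
Corrected numerator: |-0.048958| − 0.000868 = 0.048090.
SE₀ = √(0.45·0.55/576) = 0.020729.
z = −0.048090/0.020729 = -2.320.

z = -2.320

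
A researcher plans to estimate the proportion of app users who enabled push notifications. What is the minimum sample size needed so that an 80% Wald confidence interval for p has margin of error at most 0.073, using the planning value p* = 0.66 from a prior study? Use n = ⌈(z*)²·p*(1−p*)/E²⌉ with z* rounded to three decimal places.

n = 70

z* = 1.282 at the 80% level.
p*(1−p*) = 0.2244.
(z*)²·p*(1−p*)/E² = 1.643524·0.2244/0.005329 = 69.208.
Rounding up, n = 70.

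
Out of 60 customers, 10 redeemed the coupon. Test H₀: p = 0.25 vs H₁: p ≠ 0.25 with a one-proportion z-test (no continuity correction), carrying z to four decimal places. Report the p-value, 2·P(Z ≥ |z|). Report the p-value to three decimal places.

p-value = 0.136

Sample proportion p̂ = 10/60 = 0.16667.
SE₀ = √(0.25·0.75/60) = 0.055902.
Test statistic (full precision, shown to 4 dp): z = (10/60 − 0.25)/SE₀ ≈ -1.4907.
p-value = 2·P(Z ≥ |z|) with z = -1.4907 → 0.136.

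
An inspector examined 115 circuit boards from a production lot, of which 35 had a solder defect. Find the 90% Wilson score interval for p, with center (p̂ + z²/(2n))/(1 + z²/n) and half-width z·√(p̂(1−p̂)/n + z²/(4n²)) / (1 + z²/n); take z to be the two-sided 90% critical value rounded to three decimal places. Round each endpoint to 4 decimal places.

(0.2389, 0.3788)

Here p̂ = 35/115 = 0.30435 and z = 1.645 (z² = 2.706025).
1 + z²/n = 1.023531.
Center = (0.30435 + 0.011765)/1.023531 = 0.30885.
Radicand: p̂(1−p̂)/n + z²/(4n²) = 0.001841045 + 0.000051154 = 0.001892199.
Half-width = z·√(radicand)/denom = 1.645·0.043499/1.023531 = 0.06991.
Interval: 0.30885 ± 0.06991 → (0.2389, 0.3788).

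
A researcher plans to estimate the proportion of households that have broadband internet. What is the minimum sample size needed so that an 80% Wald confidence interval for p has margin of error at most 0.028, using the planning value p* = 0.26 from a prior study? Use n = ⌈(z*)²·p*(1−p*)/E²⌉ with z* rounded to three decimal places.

n = 404

The 80% critical value is z* = 1.282.
p*(1−p*) = 0.1924.
(z*)²·p*(1−p*)/E² = 1.643524·0.1924/0.000784 = 403.334.
Rounding up, n = 404.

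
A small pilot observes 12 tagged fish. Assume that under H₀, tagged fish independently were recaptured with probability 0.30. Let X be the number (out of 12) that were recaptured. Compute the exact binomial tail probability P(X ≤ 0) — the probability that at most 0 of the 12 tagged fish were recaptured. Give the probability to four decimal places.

X is binomial with n = 12 and p = 0.30.
P(X ≤ 0) = C(12,0)·0.30^0·0.70^12.
= 0.013841 = 0.0138.

P = 0.0138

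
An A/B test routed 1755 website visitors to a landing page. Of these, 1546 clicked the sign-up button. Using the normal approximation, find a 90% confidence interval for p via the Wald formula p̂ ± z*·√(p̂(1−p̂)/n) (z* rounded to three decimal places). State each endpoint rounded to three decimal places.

(0.868, 0.894)

p̂ = 1546/1755 = 0.88091.
SE = √(p̂(1−p̂)/n) = √(0.104906/1755) = 0.007731.
For 90% confidence, z* = 1.645.
Margin of error: 1.645 × 0.007731 = 0.01272.
CI: 0.88091 ± 0.01272 = (0.868, 0.894).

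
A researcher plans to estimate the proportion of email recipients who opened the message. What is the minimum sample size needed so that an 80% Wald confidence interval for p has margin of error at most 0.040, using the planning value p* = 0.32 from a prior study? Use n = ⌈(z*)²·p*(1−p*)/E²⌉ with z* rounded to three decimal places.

n = 224

z* = 1.282 at the 80% level.
p*(1−p*) = 0.32·0.68 = 0.2176.
Required n before rounding: 1.643524 × 0.2176 / 0.040² = 223.519.
⌈223.519⌉ = 224.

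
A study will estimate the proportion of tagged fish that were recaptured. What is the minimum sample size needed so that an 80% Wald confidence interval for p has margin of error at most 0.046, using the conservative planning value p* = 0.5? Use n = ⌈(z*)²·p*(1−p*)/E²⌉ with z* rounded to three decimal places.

n = 195

For 80% confidence, z* = 1.282.
p*(1−p*) = 0.2500.
(z*)²·p*(1−p*)/E² = 1.643524·0.2500/0.002116 = 194.178.
⌈194.178⌉ = 195.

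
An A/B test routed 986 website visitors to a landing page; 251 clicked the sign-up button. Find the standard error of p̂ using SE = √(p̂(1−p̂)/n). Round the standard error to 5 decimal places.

SE = 0.01387

With x = 251 successes in n = 986, p̂ = 0.25456.
p̂(1−p̂) = 0.25456·0.74544 = 0.189759.
SE = √(0.189759/986) = 0.01387.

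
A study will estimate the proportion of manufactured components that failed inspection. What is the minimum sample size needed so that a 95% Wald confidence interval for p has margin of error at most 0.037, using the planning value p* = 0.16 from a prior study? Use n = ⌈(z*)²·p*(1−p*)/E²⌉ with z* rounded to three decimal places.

The 95% critical value is z* = 1.960.
p*(1−p*) = 0.1344.
Required n before rounding: 3.841600 × 0.1344 / 0.037² = 377.145.
Rounding up, n = 378.

n = 378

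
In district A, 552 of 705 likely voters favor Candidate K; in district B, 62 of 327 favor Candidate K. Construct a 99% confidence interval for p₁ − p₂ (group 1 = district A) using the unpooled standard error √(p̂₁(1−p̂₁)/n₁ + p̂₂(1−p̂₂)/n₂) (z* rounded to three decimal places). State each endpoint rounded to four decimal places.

(0.5247, 0.6621)

p̂₁ = 0.78298, p̂₂ = 0.18960, so the observed difference is 0.59338.
Unpooled SE = √(p̂₁(1−p̂₁)/n₁ + p̂₂(1−p̂₂)/n₂) = √(0.000241026 + 0.000469888) = 0.026663.
z* = 2.576 at the 99% level. Margin of error = 0.06868.
CI: 0.59338 ± 0.06868 = (0.5247, 0.6621).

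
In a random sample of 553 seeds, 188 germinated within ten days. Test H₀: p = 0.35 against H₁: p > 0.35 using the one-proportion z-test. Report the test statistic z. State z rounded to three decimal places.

z = -0.495

With x = 188 successes in n = 553, p̂ = 0.33996.
SE₀ = √(0.35·0.65/553) = 0.020283.
z = (p̂ − p₀)/SE = (0.33996 − 0.35)/0.020283 = -0.495.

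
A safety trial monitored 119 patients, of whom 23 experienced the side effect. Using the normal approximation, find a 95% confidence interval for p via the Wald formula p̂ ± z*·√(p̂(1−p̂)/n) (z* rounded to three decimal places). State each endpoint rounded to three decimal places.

p̂ = 23/119 = 0.19328.
Standard error of p̂: √(0.155921/119) = √0.001310262 = 0.036198.
z* = 1.960 at the 95% level.
Margin = 1.960·0.036198 = 0.07095.
Interval: 0.19328 ± 0.07095 → (0.122, 0.264).

(0.122, 0.264)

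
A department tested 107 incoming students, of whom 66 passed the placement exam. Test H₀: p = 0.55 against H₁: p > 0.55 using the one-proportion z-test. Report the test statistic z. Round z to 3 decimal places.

Sample proportion p̂ = 66/107 = 0.61682.
Under H₀, SE = √(p₀(1−p₀)/n) = √(0.55·0.45/107) = √0.002313084 = 0.048095.
Test statistic: z = 0.06682/0.048095 = 1.389.

z = 1.389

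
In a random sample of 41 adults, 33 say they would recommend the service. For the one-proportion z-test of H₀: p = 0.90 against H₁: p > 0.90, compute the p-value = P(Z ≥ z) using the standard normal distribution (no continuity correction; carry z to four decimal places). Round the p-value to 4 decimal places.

The sample proportion is 33/41 = 0.80488.
Under H₀, SE = √(p₀(1−p₀)/n) = √(0.90·0.10/41) = √0.002195122 = 0.046852.
Test statistic (full precision, shown to 4 dp): z = (33/41 − 0.90)/SE₀ ≈ -2.0303.
p-value = P(Z ≥ z) with z = -2.0303 → 0.9788.

p-value = 0.9788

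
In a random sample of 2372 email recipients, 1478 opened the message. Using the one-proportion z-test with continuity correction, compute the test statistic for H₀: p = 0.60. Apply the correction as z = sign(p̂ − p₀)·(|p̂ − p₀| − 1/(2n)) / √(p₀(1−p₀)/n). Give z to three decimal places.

z = 2.276

The sample proportion is 1478/2372 = 0.62310. p̂ − p₀ = 0.023103.
Continuity correction 1/(2n) = 1/4744 = 0.000211.
Corrected numerator: |0.023103| − 0.000211 = 0.022892.
Null standard error: √(0.60·0.40/2372) = √0.000101180 = 0.010059.
z = +0.022892/0.010059 = 2.276.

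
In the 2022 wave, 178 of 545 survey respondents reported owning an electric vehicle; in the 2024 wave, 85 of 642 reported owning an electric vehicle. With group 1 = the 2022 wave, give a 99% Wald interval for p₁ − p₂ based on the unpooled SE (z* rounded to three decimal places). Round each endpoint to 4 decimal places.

p̂₁ = 0.32661, p̂₂ = 0.13240, so the observed difference is 0.19421.
Unpooled SE = √(p̂₁(1−p̂₁)/n₁ + p̂₂(1−p̂₂)/n₂) = √(0.000403549 + 0.000178924) = 0.024134.
For 99% confidence, z* = 2.576. Margin = 2.576·0.024134 = 0.06217.
Interval: 0.19421 ± 0.06217 → (0.1320, 0.2564).

(0.1320, 0.2564)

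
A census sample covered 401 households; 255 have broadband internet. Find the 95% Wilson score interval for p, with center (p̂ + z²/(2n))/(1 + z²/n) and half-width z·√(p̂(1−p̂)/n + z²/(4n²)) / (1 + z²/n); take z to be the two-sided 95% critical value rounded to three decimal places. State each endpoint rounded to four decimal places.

p̂ = 255/401 = 0.63591; z = 1.960, so z² = 3.841600.
Denominator 1 + z²/n = 1 + 3.841600/401 = 1.009580.
Center = (0.63591 + 0.004790)/1.009580 = 0.63462.
Radicand: p̂(1−p̂)/n + z²/(4n²) = 0.000577378 + 0.000005973 = 0.000583351.
Half-width = z·√(radicand)/denom = 1.960·0.024153/1.009580 = 0.04689.
So the interval runs from 0.5877 to 0.6815.

(0.5877, 0.6815)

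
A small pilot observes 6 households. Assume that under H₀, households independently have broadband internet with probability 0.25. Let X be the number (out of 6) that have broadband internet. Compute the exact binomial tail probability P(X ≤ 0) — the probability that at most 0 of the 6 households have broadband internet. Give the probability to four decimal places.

X ~ Binomial(n=6, p=0.25).
P(X ≤ 0) = C(6,0)·0.25^0·0.75^6.
= 0.177979 = 0.1780.

P = 0.1780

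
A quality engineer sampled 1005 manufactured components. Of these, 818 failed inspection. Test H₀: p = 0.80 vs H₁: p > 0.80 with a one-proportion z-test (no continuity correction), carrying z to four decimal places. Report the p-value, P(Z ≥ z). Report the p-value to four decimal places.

p-value = 0.1348

The sample proportion is 818/1005 = 0.81393.
Under H₀, SE = √(p₀(1−p₀)/n) = √(0.80·0.20/1005) = √0.000159204 = 0.012618.
Test statistic (full precision, shown to 4 dp): z = (818/1005 − 0.80)/SE₀ ≈ 1.1040.
p-value = P(Z ≥ z) with z = 1.1040 → 0.1348.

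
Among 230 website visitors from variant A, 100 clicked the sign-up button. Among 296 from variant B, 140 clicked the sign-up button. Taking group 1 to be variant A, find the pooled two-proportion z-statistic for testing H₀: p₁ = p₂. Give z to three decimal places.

Sample proportions: p̂₁ = 100/230 = 0.43478 and p̂₂ = 140/296 = 0.47297.
Pooling: p̂ = 240/526 = 0.45627.
SE = √[p̂(1−p̂)(1/n₁+1/n₂)] = √[0.45627·0.54373·(1/230+1/296)] ≈ 0.043781.
z = -0.03819/0.043781 = -0.872.

z = -0.872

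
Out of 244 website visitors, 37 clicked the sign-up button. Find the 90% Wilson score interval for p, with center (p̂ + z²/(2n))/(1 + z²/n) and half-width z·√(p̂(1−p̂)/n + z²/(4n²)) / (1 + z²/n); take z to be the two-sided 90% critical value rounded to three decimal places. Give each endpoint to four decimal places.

Here p̂ = 37/244 = 0.15164 and z = 1.645 (z² = 2.706025).
Denominator 1 + z²/n = 1 + 2.706025/244 = 1.011090.
Adjusted center: (0.15164 + z²/(2n))/1.011090 = 0.15546.
Radicand: p̂(1−p̂)/n + z²/(4n²) = 0.000527233 + 0.000011363 = 0.000538596.
Half-width = z·√(radicand)/denom = 1.645·0.023208/1.011090 = 0.03776.
Interval: 0.15546 ± 0.03776 → (0.1177, 0.1932).

(0.1177, 0.1932)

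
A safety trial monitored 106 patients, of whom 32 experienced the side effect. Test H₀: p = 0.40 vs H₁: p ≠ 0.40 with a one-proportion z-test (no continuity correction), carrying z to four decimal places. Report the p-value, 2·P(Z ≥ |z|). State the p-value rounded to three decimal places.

p-value = 0.039

p̂ = 32/106 = 0.30189.
Under H₀, SE = √(p₀(1−p₀)/n) = √(0.40·0.60/106) = √0.002264151 = 0.047583.
z = (p̂ − p₀)/SE = (32/106 − 0.40)/0.047583 ≈ -2.0619.
p-value = 2·P(Z ≥ |z|) with z = -2.0619 → 0.039.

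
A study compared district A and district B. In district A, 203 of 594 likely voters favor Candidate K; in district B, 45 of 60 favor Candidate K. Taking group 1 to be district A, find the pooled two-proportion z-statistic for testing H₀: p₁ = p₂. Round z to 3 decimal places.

Sample proportions: p̂₁ = 203/594 = 0.34175 and p̂₂ = 45/60 = 0.75000.
Pooled p̂ = (203+45)/(594+60) = 248/654 = 0.37920.
SE = √[p̂(1−p̂)(1/n₁+1/n₂)] = √[0.37920·0.62080·(1/594+1/60)] ≈ 0.065725.
z = -0.40825/0.065725 = -6.211.

z = -6.211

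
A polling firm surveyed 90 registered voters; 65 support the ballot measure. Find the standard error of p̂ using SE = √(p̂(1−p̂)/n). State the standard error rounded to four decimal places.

The sample proportion is 65/90 = 0.72222.
p̂(1−p̂) = 0.72222·0.27778 = 0.200618.
SE = √(0.200618/90) = 0.0472.

SE = 0.0472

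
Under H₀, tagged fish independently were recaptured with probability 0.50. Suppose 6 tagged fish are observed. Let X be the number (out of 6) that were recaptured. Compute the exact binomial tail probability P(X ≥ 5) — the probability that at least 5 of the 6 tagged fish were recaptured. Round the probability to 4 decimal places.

P = 0.1094

X ~ Binomial(n=6, p=0.50).
P(X ≥ 5) = C(6,5)·0.50^5·0.50^1 + C(6,6)·0.50^6·0.50^0.
= 0.093750 + 0.015625 = 0.1094.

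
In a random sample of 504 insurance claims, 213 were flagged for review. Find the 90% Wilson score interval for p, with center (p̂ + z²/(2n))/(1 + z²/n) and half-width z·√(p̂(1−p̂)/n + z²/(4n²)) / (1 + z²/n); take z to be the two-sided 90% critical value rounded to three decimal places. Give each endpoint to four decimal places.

(0.3869, 0.4591)

Here p̂ = 213/504 = 0.42262 and z = 1.645 (z² = 2.706025).
Denominator 1 + z²/n = 1 + 2.706025/504 = 1.005369.
Adjusted center: (0.42262 + z²/(2n))/1.005369 = 0.42303.
Radicand: p̂(1−p̂)/n + z²/(4n²) = 0.000484151 + 0.000002663 = 0.000486814.
Half-width = z·√(radicand)/denom = 1.645·0.022064/1.005369 = 0.03610.
CI: 0.42303 ± 0.03610 = (0.3869, 0.4591).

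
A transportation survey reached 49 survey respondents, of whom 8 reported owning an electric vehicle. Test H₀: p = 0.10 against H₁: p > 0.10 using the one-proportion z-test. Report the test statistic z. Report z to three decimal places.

Sample proportion p̂ = 8/49 = 0.16327.
SE₀ = √(0.10·0.90/49) = 0.042857.
z = (p̂ − p₀)/SE = (0.16327 − 0.10)/0.042857 = 1.476.

z = 1.476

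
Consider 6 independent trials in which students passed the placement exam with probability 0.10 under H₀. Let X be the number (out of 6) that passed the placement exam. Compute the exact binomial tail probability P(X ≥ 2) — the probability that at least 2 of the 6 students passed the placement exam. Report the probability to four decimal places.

P = 0.1143

X is binomial with n = 6 and p = 0.10.
P(X ≥ 2) = Σ_{j=2}^{6} C(6,j)·0.10^j·0.90^{6−j}.
= 0.098415 + 0.014580 + 0.001215 + 0.000054 + 0.000001 = 0.1143.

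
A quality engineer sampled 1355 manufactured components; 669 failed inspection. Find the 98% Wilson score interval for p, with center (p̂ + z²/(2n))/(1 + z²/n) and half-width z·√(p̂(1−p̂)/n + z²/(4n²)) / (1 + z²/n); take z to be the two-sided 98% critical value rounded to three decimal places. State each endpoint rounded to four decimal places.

p̂ = 669/1355 = 0.49373; z = 2.326, so z² = 5.410276.
1 + z²/n = 1.003993.
Center = (0.49373 + 0.001996)/1.003993 = 0.49375.
Radicand: p̂(1−p̂)/n + z²/(4n²) = 0.000184473 + 0.000000737 = 0.000185210.
Half-width = z·√(radicand)/denom = 2.326·0.013609/1.003993 = 0.03153.
CI: 0.49375 ± 0.03153 = (0.4622, 0.5253).

(0.4622, 0.5253)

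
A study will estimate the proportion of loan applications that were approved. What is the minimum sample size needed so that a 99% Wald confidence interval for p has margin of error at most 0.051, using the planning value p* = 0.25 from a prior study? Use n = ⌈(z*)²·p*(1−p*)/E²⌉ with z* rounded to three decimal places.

z* = 2.576 at the 99% level.
p*(1−p*) = 0.25·0.75 = 0.1875.
(z*)²·p*(1−p*)/E² = 6.635776·0.1875/0.002601 = 478.358.
Rounding up, n = 479.

n = 479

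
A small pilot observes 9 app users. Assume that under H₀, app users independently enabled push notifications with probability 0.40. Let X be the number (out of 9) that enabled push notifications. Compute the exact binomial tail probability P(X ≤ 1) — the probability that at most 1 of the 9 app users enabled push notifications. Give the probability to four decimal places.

P = 0.0705

X is binomial with n = 9 and p = 0.40.
P(X ≤ 1) = C(9,0)·0.40^0·0.60^9 + C(9,1)·0.40^1·0.60^8.
= 0.010078 + 0.060466 = 0.0705.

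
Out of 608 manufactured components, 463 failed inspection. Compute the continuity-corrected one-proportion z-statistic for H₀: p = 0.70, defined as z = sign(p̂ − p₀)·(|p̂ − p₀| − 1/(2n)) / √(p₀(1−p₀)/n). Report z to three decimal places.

z = 3.266

With x = 463 successes in n = 608, p̂ = 0.76151. p̂ − p₀ = 0.061513.
1/(2n) = 0.000822.
Corrected numerator: |0.061513| − 0.000822 = 0.060691.
Under H₀, SE = √(p₀(1−p₀)/n) = √(0.70·0.30/608) = √0.000345395 = 0.018585.
z = +0.060691/0.018585 = 3.266.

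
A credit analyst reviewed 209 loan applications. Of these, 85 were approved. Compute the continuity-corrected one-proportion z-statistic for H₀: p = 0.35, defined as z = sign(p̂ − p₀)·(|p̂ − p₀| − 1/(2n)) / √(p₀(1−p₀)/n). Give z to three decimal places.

Sample proportion p̂ = 85/209 = 0.40670. p̂ − p₀ = 0.056699.
1/(2n) = 0.002392.
Corrected numerator: |0.056699| − 0.002392 = 0.054307.
SE₀ = √(0.35·0.65/209) = 0.032993.
z = (+)0.054307/0.032993 = 1.646.

z = 1.646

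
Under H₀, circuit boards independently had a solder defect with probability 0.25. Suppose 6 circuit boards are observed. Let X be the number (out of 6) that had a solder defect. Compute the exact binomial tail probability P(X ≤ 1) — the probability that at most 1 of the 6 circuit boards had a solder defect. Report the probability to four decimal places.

P = 0.5339

X ~ Binomial(n=6, p=0.25).
P(X ≤ 1) = C(6,0)·0.25^0·0.75^6 + C(6,1)·0.25^1·0.75^5.
= 0.177979 + 0.355957 = 0.5339.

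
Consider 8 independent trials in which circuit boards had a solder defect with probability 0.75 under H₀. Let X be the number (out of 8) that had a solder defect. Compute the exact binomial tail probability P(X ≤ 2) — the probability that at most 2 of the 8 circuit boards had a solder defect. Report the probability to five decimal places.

X is binomial with n = 8 and p = 0.75.
P(X ≤ 2) = C(8,0)·0.75^0·0.25^8 + C(8,1)·0.75^1·0.25^7 + C(8,2)·0.75^2·0.25^6.
= 0.000015 + 0.000366 + 0.003845 = 0.00423.

P = 0.00423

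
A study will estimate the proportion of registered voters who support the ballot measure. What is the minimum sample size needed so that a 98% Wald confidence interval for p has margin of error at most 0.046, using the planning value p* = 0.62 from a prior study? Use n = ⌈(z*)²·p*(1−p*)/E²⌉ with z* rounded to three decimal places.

n = 603

z* = 2.326 at the 98% level.
p*(1−p*) = 0.2356.
(z*)²·p*(1−p*)/E² = 5.410276·0.2356/0.002116 = 602.392.
⌈602.392⌉ = 603.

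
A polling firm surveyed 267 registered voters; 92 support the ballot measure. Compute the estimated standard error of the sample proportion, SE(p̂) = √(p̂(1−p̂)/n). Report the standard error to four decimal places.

SE = 0.0291

Sample proportion p̂ = 92/267 = 0.34457.
p̂(1−p̂) = 0.34457·0.65543 = 0.225842.
SE = √(0.225842/267) = √0.000845850 = 0.0291.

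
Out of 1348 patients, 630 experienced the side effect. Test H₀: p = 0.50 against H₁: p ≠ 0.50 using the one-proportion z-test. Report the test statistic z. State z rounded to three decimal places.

The sample proportion is 630/1348 = 0.46736.
SE₀ = √(0.50·0.50/1348) = 0.013618.
z = (p̂ − p₀)/SE = (0.46736 − 0.50)/0.013618 = -2.397.

z = -2.397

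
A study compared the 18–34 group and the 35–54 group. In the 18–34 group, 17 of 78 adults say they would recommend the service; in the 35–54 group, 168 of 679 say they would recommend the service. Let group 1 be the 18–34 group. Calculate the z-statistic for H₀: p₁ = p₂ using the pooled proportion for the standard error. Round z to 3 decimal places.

z = -0.574

p̂₁ = 17/78 = 0.21795, p̂₂ = 168/679 = 0.24742.
Pooled p̂ = (17+168)/(78+679) = 185/757 = 0.24439.
Pooled SE = √[0.1846613·0.01429327] ≈ 0.051375.
z = (p̂₁ − p̂₂)/SE = (0.21795 − 0.24742)/0.051375 = -0.02947/0.051375 = -0.574.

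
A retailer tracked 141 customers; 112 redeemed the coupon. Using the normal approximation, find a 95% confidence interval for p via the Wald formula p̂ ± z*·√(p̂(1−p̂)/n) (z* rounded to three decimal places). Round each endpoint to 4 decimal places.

(0.7276, 0.8610)

Sample proportion p̂ = 112/141 = 0.79433.
SE = √(p̂(1−p̂)/n) = √(0.163372/141) = 0.034039.
The 95% critical value is z* = 1.960.
Margin = 1.960·0.034039 = 0.06672.
Interval: 0.79433 ± 0.06672 → (0.7276, 0.8610).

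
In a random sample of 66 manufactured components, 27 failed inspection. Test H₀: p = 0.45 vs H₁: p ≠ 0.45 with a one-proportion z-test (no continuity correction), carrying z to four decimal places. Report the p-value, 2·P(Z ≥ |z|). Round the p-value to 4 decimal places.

p̂ = 27/66 = 0.40909.
SE₀ = √(0.45·0.55/66) = 0.061237.
Test statistic (full precision, shown to 4 dp): z = (27/66 − 0.45)/SE₀ ≈ -0.6680.
p-value = 2·P(Z ≥ |z|) with z = -0.6680 → 0.5041.

p-value = 0.5041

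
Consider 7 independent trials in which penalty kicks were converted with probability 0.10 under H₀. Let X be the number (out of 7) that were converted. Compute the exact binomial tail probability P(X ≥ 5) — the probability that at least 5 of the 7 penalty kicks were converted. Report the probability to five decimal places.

P = 0.00018

X ~ Binomial(n=7, p=0.10).
P(X ≥ 5) = C(7,5)·0.10^5·0.90^2 + C(7,6)·0.10^6·0.90^1 + C(7,7)·0.10^7·0.90^0.
= 0.000170 + 0.000006 + 0.000000 = 0.00018.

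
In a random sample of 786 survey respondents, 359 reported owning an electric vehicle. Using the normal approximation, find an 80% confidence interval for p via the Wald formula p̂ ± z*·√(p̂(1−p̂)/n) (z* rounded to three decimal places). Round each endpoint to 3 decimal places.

With x = 359 successes in n = 786, p̂ = 0.45674.
SE = √(p̂(1−p̂)/n) = √(0.248129/786) = 0.017768.
z* = 1.282 at the 80% level.
Margin of error: 1.282 × 0.017768 = 0.02278.
Interval: 0.45674 ± 0.02278 → (0.434, 0.480).

(0.434, 0.480)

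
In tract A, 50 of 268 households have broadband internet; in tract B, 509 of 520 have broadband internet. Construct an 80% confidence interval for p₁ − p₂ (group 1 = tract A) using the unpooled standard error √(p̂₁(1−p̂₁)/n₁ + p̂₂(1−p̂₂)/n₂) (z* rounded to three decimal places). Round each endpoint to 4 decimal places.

p̂₁ = 0.18657, p̂₂ = 0.97885, so the observed difference is -0.79228.
Unpooled SE = √(p̂₁(1−p̂₁)/n₁ + p̂₂(1−p̂₂)/n₂) = √(0.000566268 + 0.000039820) = 0.024619.
For 80% confidence, z* = 1.282. Margin = 1.282·0.024619 = 0.03156.
CI: -0.79228 ± 0.03156 = (-0.8238, -0.7607).

(-0.8238, -0.7607)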